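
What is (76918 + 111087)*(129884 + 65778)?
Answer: 36785434310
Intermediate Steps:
(76918 + 111087)*(129884 + 65778) = 188005*195662 = 36785434310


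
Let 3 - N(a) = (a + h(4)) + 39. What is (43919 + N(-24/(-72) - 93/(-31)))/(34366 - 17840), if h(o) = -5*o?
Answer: 131699/49578 ≈ 2.6564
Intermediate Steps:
N(a) = -16 - a (N(a) = 3 - ((a - 5*4) + 39) = 3 - ((a - 20) + 39) = 3 - ((-20 + a) + 39) = 3 - (19 + a) = 3 + (-19 - a) = -16 - a)
(43919 + N(-24/(-72) - 93/(-31)))/(34366 - 17840) = (43919 + (-16 - (-24/(-72) - 93/(-31))))/(34366 - 17840) = (43919 + (-16 - (-24*(-1/72) - 93*(-1/31))))/16526 = (43919 + (-16 - (⅓ + 3)))*(1/16526) = (43919 + (-16 - 1*10/3))*(1/16526) = (43919 + (-16 - 10/3))*(1/16526) = (43919 - 58/3)*(1/16526) = (131699/3)*(1/16526) = 131699/49578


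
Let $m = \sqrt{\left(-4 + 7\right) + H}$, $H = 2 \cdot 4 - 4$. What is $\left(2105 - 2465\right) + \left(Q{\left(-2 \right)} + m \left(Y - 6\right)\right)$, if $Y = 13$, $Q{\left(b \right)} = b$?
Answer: $-362 + 7 \sqrt{7} \approx -343.48$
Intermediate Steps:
$H = 4$ ($H = 8 - 4 = 4$)
$m = \sqrt{7}$ ($m = \sqrt{\left(-4 + 7\right) + 4} = \sqrt{3 + 4} = \sqrt{7} \approx 2.6458$)
$\left(2105 - 2465\right) + \left(Q{\left(-2 \right)} + m \left(Y - 6\right)\right) = \left(2105 - 2465\right) - \left(2 - \sqrt{7} \left(13 - 6\right)\right) = -360 - \left(2 - \sqrt{7} \left(13 - 6\right)\right) = -360 - \left(2 - \sqrt{7} \cdot 7\right) = -360 - \left(2 - 7 \sqrt{7}\right) = -362 + 7 \sqrt{7}$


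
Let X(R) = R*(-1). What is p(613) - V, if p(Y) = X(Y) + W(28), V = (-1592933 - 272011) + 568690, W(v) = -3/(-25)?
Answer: 32391028/25 ≈ 1.2956e+6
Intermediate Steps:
W(v) = 3/25 (W(v) = -3*(-1/25) = 3/25)
X(R) = -R
V = -1296254 (V = -1864944 + 568690 = -1296254)
p(Y) = 3/25 - Y (p(Y) = -Y + 3/25 = 3/25 - Y)
p(613) - V = (3/25 - 1*613) - 1*(-1296254) = (3/25 - 613) + 1296254 = -15322/25 + 1296254 = 32391028/25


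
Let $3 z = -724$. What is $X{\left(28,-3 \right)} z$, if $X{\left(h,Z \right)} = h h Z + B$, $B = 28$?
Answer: $\frac{1682576}{3} \approx 5.6086 \cdot 10^{5}$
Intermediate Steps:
$z = - \frac{724}{3}$ ($z = \frac{1}{3} \left(-724\right) = - \frac{724}{3} \approx -241.33$)
$X{\left(h,Z \right)} = 28 + Z h^{2}$ ($X{\left(h,Z \right)} = h h Z + 28 = h^{2} Z + 28 = Z h^{2} + 28 = 28 + Z h^{2}$)
$X{\left(28,-3 \right)} z = \left(28 - 3 \cdot 28^{2}\right) \left(- \frac{724}{3}\right) = \left(28 - 2352\right) \left(- \frac{724}{3}\right) = \left(-2324\right) \left(- \frac{724}{3}\right) = \frac{1682576}{3}$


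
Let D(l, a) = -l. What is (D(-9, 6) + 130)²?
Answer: 19321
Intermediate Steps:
(D(-9, 6) + 130)² = (-1*(-9) + 130)² = (9 + 130)² = 139² = 19321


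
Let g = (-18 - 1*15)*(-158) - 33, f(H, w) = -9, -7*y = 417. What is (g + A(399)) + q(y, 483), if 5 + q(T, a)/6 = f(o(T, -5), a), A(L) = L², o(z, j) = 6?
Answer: 164298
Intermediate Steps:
y = -417/7 (y = -⅐*417 = -417/7 ≈ -59.571)
q(T, a) = -84 (q(T, a) = -30 + 6*(-9) = -30 - 54 = -84)
g = 5181 (g = (-18 - 15)*(-158) - 33 = -33*(-158) - 33 = 5214 - 33 = 5181)
(g + A(399)) + q(y, 483) = (5181 + 399²) - 84 = (5181 + 159201) - 84 = 164382 - 84 = 164298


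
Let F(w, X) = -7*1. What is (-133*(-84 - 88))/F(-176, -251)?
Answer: -3268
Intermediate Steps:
F(w, X) = -7
(-133*(-84 - 88))/F(-176, -251) = -133*(-84 - 88)/(-7) = -133*(-172)*(-⅐) = 22876*(-⅐) = -3268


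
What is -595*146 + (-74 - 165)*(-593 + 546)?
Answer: -75637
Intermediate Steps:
-595*146 + (-74 - 165)*(-593 + 546) = -86870 - 239*(-47) = -86870 + 11233 = -75637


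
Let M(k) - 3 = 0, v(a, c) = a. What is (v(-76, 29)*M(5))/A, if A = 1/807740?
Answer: -184164720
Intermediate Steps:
M(k) = 3 (M(k) = 3 + 0 = 3)
A = 1/807740 ≈ 1.2380e-6
(v(-76, 29)*M(5))/A = (-76*3)/(1/807740) = -228*807740 = -184164720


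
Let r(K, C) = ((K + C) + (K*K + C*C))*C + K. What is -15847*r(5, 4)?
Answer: -3248635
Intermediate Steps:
r(K, C) = K + C*(C + K + C**2 + K**2) (r(K, C) = ((C + K) + (K**2 + C**2))*C + K = ((C + K) + (C**2 + K**2))*C + K = (C + K + C**2 + K**2)*C + K = C*(C + K + C**2 + K**2) + K = K + C*(C + K + C**2 + K**2))
-15847*r(5, 4) = -15847*(5 + 4**2 + 4**3 + 4*5 + 4*5**2) = -15847*(5 + 16 + 64 + 20 + 4*25) = -15847*(5 + 16 + 64 + 20 + 100) = -15847*205 = -3248635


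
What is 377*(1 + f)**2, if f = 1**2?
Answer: 1508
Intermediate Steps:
f = 1
377*(1 + f)**2 = 377*(1 + 1)**2 = 377*2**2 = 377*4 = 1508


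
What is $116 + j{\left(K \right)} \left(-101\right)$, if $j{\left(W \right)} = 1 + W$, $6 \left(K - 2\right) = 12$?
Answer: $-389$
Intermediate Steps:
$K = 4$ ($K = 2 + \frac{1}{6} \cdot 12 = 2 + 2 = 4$)
$116 + j{\left(K \right)} \left(-101\right) = 116 + \left(1 + 4\right) \left(-101\right) = 116 + 5 \left(-101\right) = 116 - 505 = -389$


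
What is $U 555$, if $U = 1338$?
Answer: $742590$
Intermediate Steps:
$U 555 = 1338 \cdot 555 = 742590$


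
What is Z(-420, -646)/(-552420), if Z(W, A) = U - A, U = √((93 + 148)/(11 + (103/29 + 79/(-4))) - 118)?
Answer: -323/276210 - I*√6640370/111036420 ≈ -0.0011694 - 2.3208e-5*I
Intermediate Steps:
U = I*√6640370/201 (U = √(241/(11 + (103*(1/29) + 79*(-¼))) - 118) = √(241/(11 + (103/29 - 79/4)) - 118) = √(241/(11 - 1879/116) - 118) = √(241/(-603/116) - 118) = √(241*(-116/603) - 118) = √(-27956/603 - 118) = √(-99110/603) = I*√6640370/201 ≈ 12.82*I)
Z(W, A) = -A + I*√6640370/201 (Z(W, A) = I*√6640370/201 - A = -A + I*√6640370/201)
Z(-420, -646)/(-552420) = (-1*(-646) + I*√6640370/201)/(-552420) = (646 + I*√6640370/201)*(-1/552420) = -323/276210 - I*√6640370/111036420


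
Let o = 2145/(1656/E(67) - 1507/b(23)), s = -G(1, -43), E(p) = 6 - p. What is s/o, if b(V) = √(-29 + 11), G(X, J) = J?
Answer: -23736/43615 + 5891*I*√2/1170 ≈ -0.54422 + 7.1206*I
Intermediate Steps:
b(V) = 3*I*√2 (b(V) = √(-18) = 3*I*√2)
s = 43 (s = -1*(-43) = 43)
o = 2145/(-1656/61 + 1507*I*√2/6) (o = 2145/(1656/(6 - 1*67) - 1507*(-I*√2/6)) = 2145/(1656/(6 - 67) - (-1507)*I*√2/6) = 2145/(1656/(-61) + 1507*I*√2/6) = 2145/(1656*(-1/61) + 1507*I*√2/6) = 2145/(-1656/61 + 1507*I*√2/6) ≈ -0.45885 - 6.0037*I)
s/o = 43/((-392535*√2/(-91927*I + 4968*√2))) = 43*(-√2*(-91927*I + 4968*√2)/785070) = -43*√2*(-91927*I + 4968*√2)/785070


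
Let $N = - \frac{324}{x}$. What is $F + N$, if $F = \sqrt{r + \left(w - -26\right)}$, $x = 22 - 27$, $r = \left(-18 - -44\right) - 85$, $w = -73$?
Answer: $\frac{324}{5} + i \sqrt{106} \approx 64.8 + 10.296 i$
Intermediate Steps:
$r = -59$ ($r = \left(-18 + 44\right) - 85 = 26 - 85 = -59$)
$x = -5$
$N = \frac{324}{5}$ ($N = - \frac{324}{-5} = \left(-324\right) \left(- \frac{1}{5}\right) = \frac{324}{5} \approx 64.8$)
$F = i \sqrt{106}$ ($F = \sqrt{-59 - 47} = \sqrt{-106} = i \sqrt{106} \approx 10.296 i$)
$F + N = i \sqrt{106} + \frac{324}{5} = \frac{324}{5} + i \sqrt{106}$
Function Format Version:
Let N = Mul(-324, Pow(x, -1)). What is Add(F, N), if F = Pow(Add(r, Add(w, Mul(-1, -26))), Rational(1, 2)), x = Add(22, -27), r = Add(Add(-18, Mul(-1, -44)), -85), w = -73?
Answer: Add(Rational(324, 5), Mul(I, Pow(106, Rational(1, 2)))) ≈ Add(64.800, Mul(10.296, I))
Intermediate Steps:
r = -59 (r = Add(Add(-18, 44), -85) = Add(26, -85) = -59)
x = -5
N = Rational(324, 5) (N = Mul(-324, Pow(-5, -1)) = Mul(-324, Rational(-1, 5)) = Rational(324, 5) ≈ 64.800)
F = Mul(I, Pow(106, Rational(1, 2))) (F = Pow(Add(-59, Add(-73, Mul(-1, -26))), Rational(1, 2)) = Pow(Add(-59, Add(-73, 26)), Rational(1, 2)) = Pow(Add(-59, -47), Rational(1, 2)) = Pow(-106, Rational(1, 2)) = Mul(I, Pow(106, Rational(1, 2))) ≈ Mul(10.296, I))
Add(F, N) = Add(Mul(I, Pow(106, Rational(1, 2))), Rational(324, 5)) = Add(Rational(324, 5), Mul(I, Pow(106, Rational(1, 2))))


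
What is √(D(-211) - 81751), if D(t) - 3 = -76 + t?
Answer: 3*I*√9115 ≈ 286.42*I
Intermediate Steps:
D(t) = -73 + t (D(t) = 3 + (-76 + t) = -73 + t)
√(D(-211) - 81751) = √((-73 - 211) - 81751) = √(-284 - 81751) = √(-82035) = 3*I*√9115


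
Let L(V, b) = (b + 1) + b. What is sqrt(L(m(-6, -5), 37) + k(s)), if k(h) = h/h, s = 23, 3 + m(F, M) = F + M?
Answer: 2*sqrt(19) ≈ 8.7178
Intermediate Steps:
m(F, M) = -3 + F + M (m(F, M) = -3 + (F + M) = -3 + F + M)
L(V, b) = 1 + 2*b (L(V, b) = (1 + b) + b = 1 + 2*b)
k(h) = 1
sqrt(L(m(-6, -5), 37) + k(s)) = sqrt((1 + 2*37) + 1) = sqrt((1 + 74) + 1) = sqrt(75 + 1) = sqrt(76) = 2*sqrt(19)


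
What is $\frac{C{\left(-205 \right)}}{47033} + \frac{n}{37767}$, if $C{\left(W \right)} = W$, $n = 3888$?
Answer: $\frac{58374023}{592098437} \approx 0.098588$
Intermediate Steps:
$\frac{C{\left(-205 \right)}}{47033} + \frac{n}{37767} = - \frac{205}{47033} + \frac{3888}{37767} = \left(-205\right) \frac{1}{47033} + 3888 \cdot \frac{1}{37767} = - \frac{205}{47033} + \frac{1296}{12589} = \frac{58374023}{592098437}$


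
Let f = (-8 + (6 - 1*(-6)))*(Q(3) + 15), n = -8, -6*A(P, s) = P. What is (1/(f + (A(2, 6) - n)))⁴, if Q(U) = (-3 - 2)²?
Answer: 81/64013554081 ≈ 1.2654e-9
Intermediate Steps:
A(P, s) = -P/6
Q(U) = 25 (Q(U) = (-5)² = 25)
f = 160 (f = (-8 + (6 - 1*(-6)))*(25 + 15) = (-8 + (6 + 6))*40 = (-8 + 12)*40 = 4*40 = 160)
(1/(f + (A(2, 6) - n)))⁴ = (1/(160 + (-⅙*2 - 1*(-8))))⁴ = (1/(160 + (-⅓ + 8)))⁴ = (1/(160 + 23/3))⁴ = (1/(503/3))⁴ = (3/503)⁴ = 81/64013554081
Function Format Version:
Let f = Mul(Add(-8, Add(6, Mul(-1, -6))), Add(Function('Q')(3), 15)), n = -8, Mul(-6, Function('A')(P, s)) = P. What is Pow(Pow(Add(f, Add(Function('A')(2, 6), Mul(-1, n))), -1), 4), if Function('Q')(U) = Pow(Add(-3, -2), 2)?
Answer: Rational(81, 64013554081) ≈ 1.2654e-9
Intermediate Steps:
Function('A')(P, s) = Mul(Rational(-1, 6), P)
Function('Q')(U) = 25 (Function('Q')(U) = Pow(-5, 2) = 25)
f = 160 (f = Mul(Add(-8, Add(6, Mul(-1, -6))), Add(25, 15)) = Mul(Add(-8, Add(6, 6)), 40) = Mul(Add(-8, 12), 40) = Mul(4, 40) = 160)
Pow(Pow(Add(f, Add(Function('A')(2, 6), Mul(-1, n))), -1), 4) = Pow(Pow(Add(160, Add(Mul(Rational(-1, 6), 2), Mul(-1, -8))), -1), 4) = Pow(Pow(Add(160, Add(Rational(-1, 3), 8)), -1), 4) = Pow(Pow(Add(160, Rational(23, 3)), -1), 4) = Pow(Pow(Rational(503, 3), -1), 4) = Pow(Rational(3, 503), 4) = Rational(81, 64013554081)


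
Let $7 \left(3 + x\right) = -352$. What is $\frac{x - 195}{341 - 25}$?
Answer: $- \frac{11}{14} \approx -0.78571$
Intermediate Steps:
$x = - \frac{373}{7}$ ($x = -3 + \frac{1}{7} \left(-352\right) = -3 - \frac{352}{7} = - \frac{373}{7} \approx -53.286$)
$\frac{x - 195}{341 - 25} = \frac{- \frac{373}{7} - 195}{341 - 25} = - \frac{1738}{7 \cdot 316} = \left(- \frac{1738}{7}\right) \frac{1}{316} = - \frac{11}{14}$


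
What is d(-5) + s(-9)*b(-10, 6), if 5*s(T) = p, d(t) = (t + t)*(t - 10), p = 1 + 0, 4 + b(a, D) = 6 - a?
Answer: 762/5 ≈ 152.40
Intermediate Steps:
b(a, D) = 2 - a (b(a, D) = -4 + (6 - a) = 2 - a)
p = 1
d(t) = 2*t*(-10 + t) (d(t) = (2*t)*(-10 + t) = 2*t*(-10 + t))
s(T) = ⅕ (s(T) = (⅕)*1 = ⅕)
d(-5) + s(-9)*b(-10, 6) = 2*(-5)*(-10 - 5) + (2 - 1*(-10))/5 = 2*(-5)*(-15) + (2 + 10)/5 = 150 + (⅕)*12 = 150 + 12/5 = 762/5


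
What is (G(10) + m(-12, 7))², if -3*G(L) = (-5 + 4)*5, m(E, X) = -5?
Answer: 100/9 ≈ 11.111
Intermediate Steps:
G(L) = 5/3 (G(L) = -(-5 + 4)*5/3 = -(-1)*5/3 = -⅓*(-5) = 5/3)
(G(10) + m(-12, 7))² = (5/3 - 5)² = (-10/3)² = 100/9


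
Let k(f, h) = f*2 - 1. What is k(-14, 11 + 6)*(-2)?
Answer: 58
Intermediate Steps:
k(f, h) = -1 + 2*f (k(f, h) = 2*f - 1 = -1 + 2*f)
k(-14, 11 + 6)*(-2) = (-1 + 2*(-14))*(-2) = (-1 - 28)*(-2) = -29*(-2) = 58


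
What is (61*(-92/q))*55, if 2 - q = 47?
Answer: 61732/9 ≈ 6859.1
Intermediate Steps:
q = -45 (q = 2 - 1*47 = 2 - 47 = -45)
(61*(-92/q))*55 = (61*(-92/(-45)))*55 = (61*(-92*(-1/45)))*55 = (61*(92/45))*55 = (5612/45)*55 = 61732/9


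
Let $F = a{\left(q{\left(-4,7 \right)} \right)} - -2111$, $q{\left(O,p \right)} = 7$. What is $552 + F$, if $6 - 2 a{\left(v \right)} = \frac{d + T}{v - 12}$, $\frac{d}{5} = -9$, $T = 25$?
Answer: $2664$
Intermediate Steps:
$d = -45$ ($d = 5 \left(-9\right) = -45$)
$a{\left(v \right)} = 3 + \frac{10}{-12 + v}$ ($a{\left(v \right)} = 3 - \frac{\left(-45 + 25\right) \frac{1}{v - 12}}{2} = 3 - \frac{\left(-20\right) \frac{1}{-12 + v}}{2} = 3 + \frac{10}{-12 + v}$)
$F = 2112$ ($F = \frac{-26 + 3 \cdot 7}{-12 + 7} - -2111 = \frac{-26 + 21}{-5} + 2111 = \left(- \frac{1}{5}\right) \left(-5\right) + 2111 = 1 + 2111 = 2112$)
$552 + F = 552 + 2112 = 2664$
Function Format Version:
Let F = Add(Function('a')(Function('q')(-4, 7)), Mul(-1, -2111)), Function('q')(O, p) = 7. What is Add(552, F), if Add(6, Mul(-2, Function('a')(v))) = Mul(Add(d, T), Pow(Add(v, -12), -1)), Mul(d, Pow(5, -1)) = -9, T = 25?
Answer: 2664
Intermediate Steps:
d = -45 (d = Mul(5, -9) = -45)
Function('a')(v) = Add(3, Mul(10, Pow(Add(-12, v), -1))) (Function('a')(v) = Add(3, Mul(Rational(-1, 2), Mul(Add(-45, 25), Pow(Add(v, -12), -1)))) = Add(3, Mul(Rational(-1, 2), Mul(-20, Pow(Add(-12, v), -1)))) = Add(3, Mul(10, Pow(Add(-12, v), -1))))
F = 2112 (F = Add(Mul(Pow(Add(-12, 7), -1), Add(-26, Mul(3, 7))), Mul(-1, -2111)) = Add(Mul(Pow(-5, -1), Add(-26, 21)), 2111) = Add(Mul(Rational(-1, 5), -5), 2111) = Add(1, 2111) = 2112)
Add(552, F) = Add(552, 2112) = 2664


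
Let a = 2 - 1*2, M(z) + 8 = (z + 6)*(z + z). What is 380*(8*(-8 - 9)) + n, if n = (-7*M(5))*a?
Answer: -51680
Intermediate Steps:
M(z) = -8 + 2*z*(6 + z) (M(z) = -8 + (z + 6)*(z + z) = -8 + (6 + z)*(2*z) = -8 + 2*z*(6 + z))
a = 0 (a = 2 - 2 = 0)
n = 0 (n = -7*(-8 + 2*5² + 12*5)*0 = -7*(-8 + 2*25 + 60)*0 = -7*(-8 + 50 + 60)*0 = -7*102*0 = -714*0 = 0)
380*(8*(-8 - 9)) + n = 380*(8*(-8 - 9)) + 0 = 380*(8*(-17)) + 0 = 380*(-136) + 0 = -51680 + 0 = -51680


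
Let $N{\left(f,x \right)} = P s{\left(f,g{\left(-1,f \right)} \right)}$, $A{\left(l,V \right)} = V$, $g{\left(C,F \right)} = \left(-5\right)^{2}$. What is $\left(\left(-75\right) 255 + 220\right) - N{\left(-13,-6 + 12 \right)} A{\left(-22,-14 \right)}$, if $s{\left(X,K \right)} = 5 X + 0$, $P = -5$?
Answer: $-14355$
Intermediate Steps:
$g{\left(C,F \right)} = 25$
$s{\left(X,K \right)} = 5 X$
$N{\left(f,x \right)} = - 25 f$ ($N{\left(f,x \right)} = - 5 \cdot 5 f = - 25 f$)
$\left(\left(-75\right) 255 + 220\right) - N{\left(-13,-6 + 12 \right)} A{\left(-22,-14 \right)} = \left(\left(-75\right) 255 + 220\right) - \left(-25\right) \left(-13\right) \left(-14\right) = \left(-19125 + 220\right) - 325 \left(-14\right) = -18905 - -4550 = -18905 + 4550 = -14355$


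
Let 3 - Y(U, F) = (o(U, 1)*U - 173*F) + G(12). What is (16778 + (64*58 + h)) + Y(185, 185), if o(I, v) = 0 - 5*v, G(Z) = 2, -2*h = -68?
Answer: 53455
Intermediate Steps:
h = 34 (h = -1/2*(-68) = 34)
o(I, v) = -5*v
Y(U, F) = 1 + 5*U + 173*F (Y(U, F) = 3 - (((-5*1)*U - 173*F) + 2) = 3 - ((-5*U - 173*F) + 2) = 3 - ((-173*F - 5*U) + 2) = 3 - (2 - 173*F - 5*U) = 3 + (-2 + 5*U + 173*F) = 1 + 5*U + 173*F)
(16778 + (64*58 + h)) + Y(185, 185) = (16778 + (64*58 + 34)) + (1 + 5*185 + 173*185) = (16778 + (3712 + 34)) + (1 + 925 + 32005) = (16778 + 3746) + 32931 = 20524 + 32931 = 53455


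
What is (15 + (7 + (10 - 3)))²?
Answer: 841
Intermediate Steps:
(15 + (7 + (10 - 3)))² = (15 + (7 + 7))² = (15 + 14)² = 29² = 841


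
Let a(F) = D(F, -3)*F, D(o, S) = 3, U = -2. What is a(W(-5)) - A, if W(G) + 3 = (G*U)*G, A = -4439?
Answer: 4280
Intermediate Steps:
W(G) = -3 - 2*G² (W(G) = -3 + (G*(-2))*G = -3 + (-2*G)*G = -3 - 2*G²)
a(F) = 3*F
a(W(-5)) - A = 3*(-3 - 2*(-5)²) - 1*(-4439) = 3*(-3 - 2*25) + 4439 = 3*(-3 - 50) + 4439 = 3*(-53) + 4439 = -159 + 4439 = 4280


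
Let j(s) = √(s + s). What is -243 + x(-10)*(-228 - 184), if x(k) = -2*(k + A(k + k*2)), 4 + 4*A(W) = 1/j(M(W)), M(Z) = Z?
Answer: -9307 - 103*I*√15/15 ≈ -9307.0 - 26.594*I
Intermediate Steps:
j(s) = √2*√s (j(s) = √(2*s) = √2*√s)
A(W) = -1 + √2/(8*√W) (A(W) = -1 + 1/(4*((√2*√W))) = -1 + (√2/(2*√W))/4 = -1 + √2/(8*√W))
x(k) = 2 - 2*k - √6/(12*√k) (x(k) = -2*(k + (-1 + √2/(8*√(k + k*2)))) = -2*(k + (-1 + √2/(8*√(k + 2*k)))) = -2*(k + (-1 + √2/(8*√(3*k)))) = -2*(k + (-1 + √2*(√3/(3*√k))/8)) = -2*(k + (-1 + √6/(24*√k))) = -2*(-1 + k + √6/(24*√k)) = 2 - 2*k - √6/(12*√k))
-243 + x(-10)*(-228 - 184) = -243 + (2 - 2*(-10) - √6/(12*√(-10)))*(-228 - 184) = -243 + (2 + 20 - √6*(-I*√10/10)/12)*(-412) = -243 + (2 + 20 + I*√15/60)*(-412) = -243 + (22 + I*√15/60)*(-412) = -243 + (-9064 - 103*I*√15/15) = -9307 - 103*I*√15/15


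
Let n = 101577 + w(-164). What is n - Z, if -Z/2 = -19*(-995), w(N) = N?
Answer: 139223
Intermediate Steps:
Z = -37810 (Z = -(-38)*(-995) = -2*18905 = -37810)
n = 101413 (n = 101577 - 164 = 101413)
n - Z = 101413 - 1*(-37810) = 101413 + 37810 = 139223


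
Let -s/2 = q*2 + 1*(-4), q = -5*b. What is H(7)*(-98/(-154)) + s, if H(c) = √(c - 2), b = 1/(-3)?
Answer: 4/3 + 7*√5/11 ≈ 2.7563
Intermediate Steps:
b = -⅓ ≈ -0.33333
q = 5/3 (q = -5*(-⅓) = 5/3 ≈ 1.6667)
s = 4/3 (s = -2*((5/3)*2 + 1*(-4)) = -2*(10/3 - 4) = -2*(-⅔) = 4/3 ≈ 1.3333)
H(c) = √(-2 + c)
H(7)*(-98/(-154)) + s = √(-2 + 7)*(-98/(-154)) + 4/3 = √5*(-98*(-1/154)) + 4/3 = √5*(7/11) + 4/3 = 7*√5/11 + 4/3 = 4/3 + 7*√5/11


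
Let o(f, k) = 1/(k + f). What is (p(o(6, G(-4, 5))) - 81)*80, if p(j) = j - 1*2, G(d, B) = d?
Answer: -6600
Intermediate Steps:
o(f, k) = 1/(f + k)
p(j) = -2 + j (p(j) = j - 2 = -2 + j)
(p(o(6, G(-4, 5))) - 81)*80 = ((-2 + 1/(6 - 4)) - 81)*80 = ((-2 + 1/2) - 81)*80 = ((-2 + ½) - 81)*80 = (-3/2 - 81)*80 = -165/2*80 = -6600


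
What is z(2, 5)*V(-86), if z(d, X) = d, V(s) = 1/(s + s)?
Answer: -1/86 ≈ -0.011628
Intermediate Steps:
V(s) = 1/(2*s)
z(2, 5)*V(-86) = 2*((½)/(-86)) = 2*((½)*(-1/86)) = 2*(-1/172) = -1/86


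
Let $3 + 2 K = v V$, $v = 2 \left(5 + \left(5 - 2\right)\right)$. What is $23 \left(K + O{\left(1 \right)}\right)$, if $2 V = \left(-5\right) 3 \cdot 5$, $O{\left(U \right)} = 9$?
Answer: $- \frac{13455}{2} \approx -6727.5$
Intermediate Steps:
$V = - \frac{75}{2}$ ($V = \frac{\left(-5\right) 3 \cdot 5}{2} = \frac{\left(-15\right) 5}{2} = \frac{1}{2} \left(-75\right) = - \frac{75}{2} \approx -37.5$)
$v = 16$ ($v = 2 \left(5 + \left(5 - 2\right)\right) = 2 \left(5 + 3\right) = 2 \cdot 8 = 16$)
$K = - \frac{603}{2}$ ($K = - \frac{3}{2} + \frac{16 \left(- \frac{75}{2}\right)}{2} = - \frac{3}{2} + \frac{1}{2} \left(-600\right) = - \frac{3}{2} - 300 = - \frac{603}{2} \approx -301.5$)
$23 \left(K + O{\left(1 \right)}\right) = 23 \left(- \frac{603}{2} + 9\right) = 23 \left(- \frac{585}{2}\right) = - \frac{13455}{2}$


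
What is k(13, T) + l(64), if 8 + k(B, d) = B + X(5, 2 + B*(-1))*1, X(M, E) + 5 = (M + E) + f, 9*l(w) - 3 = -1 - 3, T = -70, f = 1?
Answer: -46/9 ≈ -5.1111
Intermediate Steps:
l(w) = -1/9 (l(w) = 1/3 + (-1 - 3)/9 = 1/3 + (1/9)*(-4) = 1/3 - 4/9 = -1/9)
X(M, E) = -4 + E + M (X(M, E) = -5 + ((M + E) + 1) = -5 + ((E + M) + 1) = -5 + (1 + E + M) = -4 + E + M)
k(B, d) = -5 (k(B, d) = -8 + (B + (-4 + (2 + B*(-1)) + 5)*1) = -8 + (B + (-4 + (2 - B) + 5)*1) = -8 + (B + (3 - B)*1) = -8 + (B + (3 - B)) = -8 + 3 = -5)
k(13, T) + l(64) = -5 - 1/9 = -46/9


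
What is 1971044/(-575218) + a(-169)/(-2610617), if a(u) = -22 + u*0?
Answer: -2572814159676/750836944753 ≈ -3.4266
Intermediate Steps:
a(u) = -22 (a(u) = -22 + 0 = -22)
1971044/(-575218) + a(-169)/(-2610617) = 1971044/(-575218) - 22/(-2610617) = 1971044*(-1/575218) - 22*(-1/2610617) = -985522/287609 + 22/2610617 = -2572814159676/750836944753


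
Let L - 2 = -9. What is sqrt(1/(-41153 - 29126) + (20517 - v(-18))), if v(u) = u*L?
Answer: 4*sqrt(6294622477847)/70279 ≈ 142.80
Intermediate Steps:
L = -7 (L = 2 - 9 = -7)
v(u) = -7*u (v(u) = u*(-7) = -7*u)
sqrt(1/(-41153 - 29126) + (20517 - v(-18))) = sqrt(1/(-41153 - 29126) + (20517 - (-7)*(-18))) = sqrt(1/(-70279) + (20517 - 1*126)) = sqrt(-1/70279 + (20517 - 126)) = sqrt(-1/70279 + 20391) = sqrt(1433059088/70279) = 4*sqrt(6294622477847)/70279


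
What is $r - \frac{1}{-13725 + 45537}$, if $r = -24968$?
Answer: $- \frac{794282017}{31812} \approx -24968.0$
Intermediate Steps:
$r - \frac{1}{-13725 + 45537} = -24968 - \frac{1}{-13725 + 45537} = -24968 - \frac{1}{31812} = - \frac{794282017}{31812}$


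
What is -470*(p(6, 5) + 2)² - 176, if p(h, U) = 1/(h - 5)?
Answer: -4406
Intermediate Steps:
p(h, U) = 1/(-5 + h)
-470*(p(6, 5) + 2)² - 176 = -470*(1/(-5 + 6) + 2)² - 176 = -470*(1/1 + 2)² - 176 = -470*(1 + 2)² - 176 = -470*3² - 176 = -470*9 - 176 = -4230 - 176 = -4406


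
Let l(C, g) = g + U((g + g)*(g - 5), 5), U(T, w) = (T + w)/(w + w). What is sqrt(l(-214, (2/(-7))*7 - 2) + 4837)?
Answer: sqrt(484070)/10 ≈ 69.575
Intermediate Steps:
U(T, w) = (T + w)/(2*w) (U(T, w) = (T + w)/((2*w)) = (T + w)*(1/(2*w)) = (T + w)/(2*w))
l(C, g) = 1/2 + g + g*(-5 + g)/5 (l(C, g) = g + (1/2)*((g + g)*(g - 5) + 5)/5 = g + (1/2)*(1/5)*((2*g)*(-5 + g) + 5) = g + (1/2)*(1/5)*(2*g*(-5 + g) + 5) = g + (1/2)*(1/5)*(5 + 2*g*(-5 + g)) = g + (1/2 + g*(-5 + g)/5) = 1/2 + g + g*(-5 + g)/5)
sqrt(l(-214, (2/(-7))*7 - 2) + 4837) = sqrt((1/2 + ((2/(-7))*7 - 2)**2/5) + 4837) = sqrt((1/2 + ((2*(-1/7))*7 - 2)**2/5) + 4837) = sqrt((1/2 + (-2/7*7 - 2)**2/5) + 4837) = sqrt((1/2 + (-2 - 2)**2/5) + 4837) = sqrt((1/2 + (1/5)*(-4)**2) + 4837) = sqrt((1/2 + (1/5)*16) + 4837) = sqrt((1/2 + 16/5) + 4837) = sqrt(37/10 + 4837) = sqrt(48407/10) = sqrt(484070)/10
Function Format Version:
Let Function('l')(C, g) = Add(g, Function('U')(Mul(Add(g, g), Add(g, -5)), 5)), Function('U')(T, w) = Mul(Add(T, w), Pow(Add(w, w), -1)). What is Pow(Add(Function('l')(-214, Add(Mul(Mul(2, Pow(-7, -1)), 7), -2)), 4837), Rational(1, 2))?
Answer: Mul(Rational(1, 10), Pow(484070, Rational(1, 2))) ≈ 69.575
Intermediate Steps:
Function('U')(T, w) = Mul(Rational(1, 2), Pow(w, -1), Add(T, w)) (Function('U')(T, w) = Mul(Add(T, w), Pow(Mul(2, w), -1)) = Mul(Add(T, w), Mul(Rational(1, 2), Pow(w, -1))) = Mul(Rational(1, 2), Pow(w, -1), Add(T, w)))
Function('l')(C, g) = Add(Rational(1, 2), g, Mul(Rational(1, 5), g, Add(-5, g))) (Function('l')(C, g) = Add(g, Mul(Rational(1, 2), Pow(5, -1), Add(Mul(Add(g, g), Add(g, -5)), 5))) = Add(g, Mul(Rational(1, 2), Rational(1, 5), Add(Mul(Mul(2, g), Add(-5, g)), 5))) = Add(g, Mul(Rational(1, 2), Rational(1, 5), Add(Mul(2, g, Add(-5, g)), 5))) = Add(g, Mul(Rational(1, 2), Rational(1, 5), Add(5, Mul(2, g, Add(-5, g))))) = Add(g, Add(Rational(1, 2), Mul(Rational(1, 5), g, Add(-5, g)))) = Add(Rational(1, 2), g, Mul(Rational(1, 5), g, Add(-5, g))))
Pow(Add(Function('l')(-214, Add(Mul(Mul(2, Pow(-7, -1)), 7), -2)), 4837), Rational(1, 2)) = Pow(Add(Add(Rational(1, 2), Mul(Rational(1, 5), Pow(Add(Mul(Mul(2, Pow(-7, -1)), 7), -2), 2))), 4837), Rational(1, 2)) = Pow(Add(Add(Rational(1, 2), Mul(Rational(1, 5), Pow(Add(Mul(Mul(2, Rational(-1, 7)), 7), -2), 2))), 4837), Rational(1, 2)) = Pow(Add(Add(Rational(1, 2), Mul(Rational(1, 5), Pow(Add(Mul(Rational(-2, 7), 7), -2), 2))), 4837), Rational(1, 2)) = Pow(Add(Add(Rational(1, 2), Mul(Rational(1, 5), Pow(Add(-2, -2), 2))), 4837), Rational(1, 2)) = Pow(Add(Add(Rational(1, 2), Mul(Rational(1, 5), Pow(-4, 2))), 4837), Rational(1, 2)) = Pow(Add(Add(Rational(1, 2), Mul(Rational(1, 5), 16)), 4837), Rational(1, 2)) = Pow(Add(Add(Rational(1, 2), Rational(16, 5)), 4837), Rational(1, 2)) = Pow(Add(Rational(37, 10), 4837), Rational(1, 2)) = Pow(Rational(48407, 10), Rational(1, 2)) = Mul(Rational(1, 10), Pow(484070, Rational(1, 2)))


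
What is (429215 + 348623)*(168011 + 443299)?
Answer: 475500147780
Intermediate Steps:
(429215 + 348623)*(168011 + 443299) = 777838*611310 = 475500147780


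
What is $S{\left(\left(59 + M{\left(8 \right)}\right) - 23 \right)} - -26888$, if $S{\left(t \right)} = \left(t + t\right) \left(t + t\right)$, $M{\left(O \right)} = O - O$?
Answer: $32072$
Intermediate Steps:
$M{\left(O \right)} = 0$
$S{\left(t \right)} = 4 t^{2}$ ($S{\left(t \right)} = 2 t 2 t = 4 t^{2}$)
$S{\left(\left(59 + M{\left(8 \right)}\right) - 23 \right)} - -26888 = 4 \left(\left(59 + 0\right) - 23\right)^{2} - -26888 = 4 \left(59 - 23\right)^{2} + 26888 = 4 \cdot 36^{2} + 26888 = 4 \cdot 1296 + 26888 = 5184 + 26888 = 32072$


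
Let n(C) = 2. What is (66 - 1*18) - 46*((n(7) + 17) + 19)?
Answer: -1700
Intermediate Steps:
(66 - 1*18) - 46*((n(7) + 17) + 19) = (66 - 1*18) - 46*((2 + 17) + 19) = (66 - 18) - 46*(19 + 19) = 48 - 46*38 = 48 - 1748 = -1700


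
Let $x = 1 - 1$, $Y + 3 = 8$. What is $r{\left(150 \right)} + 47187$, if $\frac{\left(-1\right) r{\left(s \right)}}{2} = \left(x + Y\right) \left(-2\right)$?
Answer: $47207$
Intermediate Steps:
$Y = 5$ ($Y = -3 + 8 = 5$)
$x = 0$ ($x = 1 - 1 = 0$)
$r{\left(s \right)} = 20$ ($r{\left(s \right)} = - 2 \left(0 + 5\right) \left(-2\right) = - 2 \cdot 5 \left(-2\right) = \left(-2\right) \left(-10\right) = 20$)
$r{\left(150 \right)} + 47187 = 20 + 47187 = 47207$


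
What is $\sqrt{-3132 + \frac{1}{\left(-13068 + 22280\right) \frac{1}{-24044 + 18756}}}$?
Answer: $\frac{i \sqrt{339072946}}{329} \approx 55.969 i$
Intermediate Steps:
$\sqrt{-3132 + \frac{1}{\left(-13068 + 22280\right) \frac{1}{-24044 + 18756}}} = \sqrt{-3132 + \frac{1}{9212 \frac{1}{-5288}}} = \sqrt{-3132 + \frac{1}{9212 \left(- \frac{1}{5288}\right)}} = \sqrt{-3132 + \frac{1}{- \frac{2303}{1322}}} = \sqrt{-3132 - \frac{1322}{2303}} = \sqrt{- \frac{7214318}{2303}} = \frac{i \sqrt{339072946}}{329}$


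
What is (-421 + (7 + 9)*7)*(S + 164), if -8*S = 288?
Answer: -39552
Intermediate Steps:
S = -36 (S = -1/8*288 = -36)
(-421 + (7 + 9)*7)*(S + 164) = (-421 + (7 + 9)*7)*(-36 + 164) = (-421 + 16*7)*128 = (-421 + 112)*128 = -309*128 = -39552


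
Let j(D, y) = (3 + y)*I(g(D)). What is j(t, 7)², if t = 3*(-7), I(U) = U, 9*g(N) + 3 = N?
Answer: 6400/9 ≈ 711.11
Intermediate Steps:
g(N) = -⅓ + N/9
t = -21
j(D, y) = (3 + y)*(-⅓ + D/9)
j(t, 7)² = ((-3 - 21)*(3 + 7)/9)² = ((⅑)*(-24)*10)² = (-80/3)² = 6400/9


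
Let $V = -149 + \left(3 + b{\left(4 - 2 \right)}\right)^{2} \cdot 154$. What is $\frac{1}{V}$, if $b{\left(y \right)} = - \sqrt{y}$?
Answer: $\frac{515}{226491} + \frac{308 \sqrt{2}}{226491} \approx 0.004197$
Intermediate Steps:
$V = -149 + 154 \left(3 - \sqrt{2}\right)^{2}$ ($V = -149 + \left(3 - \sqrt{4 - 2}\right)^{2} \cdot 154 = -149 + \left(3 - \sqrt{2}\right)^{2} \cdot 154 = -149 + 154 \left(3 - \sqrt{2}\right)^{2} \approx 238.27$)
$\frac{1}{V} = \frac{1}{1545 - 924 \sqrt{2}}$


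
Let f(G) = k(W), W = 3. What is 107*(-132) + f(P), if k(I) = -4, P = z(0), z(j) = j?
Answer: -14128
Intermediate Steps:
P = 0
f(G) = -4
107*(-132) + f(P) = 107*(-132) - 4 = -14124 - 4 = -14128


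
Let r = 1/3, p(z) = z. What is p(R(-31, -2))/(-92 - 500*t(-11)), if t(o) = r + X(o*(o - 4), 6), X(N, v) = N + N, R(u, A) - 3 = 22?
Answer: -75/495776 ≈ -0.00015128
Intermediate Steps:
R(u, A) = 25 (R(u, A) = 3 + 22 = 25)
X(N, v) = 2*N
r = ⅓ ≈ 0.33333
t(o) = ⅓ + 2*o*(-4 + o) (t(o) = ⅓ + 2*(o*(o - 4)) = ⅓ + 2*(o*(-4 + o)) = ⅓ + 2*o*(-4 + o))
p(R(-31, -2))/(-92 - 500*t(-11)) = 25/(-92 - 500*(⅓ + 2*(-11)*(-4 - 11))) = 25/(-92 - 500*(⅓ + 2*(-11)*(-15))) = 25/(-92 - 500*(⅓ + 330)) = 25/(-92 - 500*991/3) = 25/(-92 - 495500/3) = 25/(-495776/3) = 25*(-3/495776) = -75/495776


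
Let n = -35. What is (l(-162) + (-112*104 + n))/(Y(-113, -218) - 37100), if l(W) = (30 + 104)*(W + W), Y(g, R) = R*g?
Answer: 55099/12466 ≈ 4.4199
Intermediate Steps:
l(W) = 268*W (l(W) = 134*(2*W) = 268*W)
(l(-162) + (-112*104 + n))/(Y(-113, -218) - 37100) = (268*(-162) + (-112*104 - 35))/(-218*(-113) - 37100) = (-43416 + (-11648 - 35))/(24634 - 37100) = (-43416 - 11683)/(-12466) = -55099*(-1/12466) = 55099/12466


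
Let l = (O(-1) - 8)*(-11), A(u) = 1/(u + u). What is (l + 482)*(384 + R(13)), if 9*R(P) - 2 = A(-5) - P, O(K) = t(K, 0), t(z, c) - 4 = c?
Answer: 3020029/15 ≈ 2.0134e+5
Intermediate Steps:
t(z, c) = 4 + c
O(K) = 4 (O(K) = 4 + 0 = 4)
A(u) = 1/(2*u)
R(P) = 19/90 - P/9 (R(P) = 2/9 + ((½)/(-5) - P)/9 = 2/9 + ((½)*(-⅕) - P)/9 = 2/9 + (-⅒ - P)/9 = 2/9 + (-1/90 - P/9) = 19/90 - P/9)
l = 44 (l = (4 - 8)*(-11) = -4*(-11) = 44)
(l + 482)*(384 + R(13)) = (44 + 482)*(384 + (19/90 - ⅑*13)) = 526*(384 + (19/90 - 13/9)) = 526*(384 - 37/30) = 526*(11483/30) = 3020029/15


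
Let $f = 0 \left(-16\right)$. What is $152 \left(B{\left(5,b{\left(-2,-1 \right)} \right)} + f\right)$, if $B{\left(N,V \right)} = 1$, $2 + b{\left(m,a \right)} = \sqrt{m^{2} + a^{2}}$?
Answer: $152$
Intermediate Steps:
$f = 0$
$b{\left(m,a \right)} = -2 + \sqrt{a^{2} + m^{2}}$ ($b{\left(m,a \right)} = -2 + \sqrt{m^{2} + a^{2}} = -2 + \sqrt{a^{2} + m^{2}}$)
$152 \left(B{\left(5,b{\left(-2,-1 \right)} \right)} + f\right) = 152 \left(1 + 0\right) = 152 \cdot 1 = 152$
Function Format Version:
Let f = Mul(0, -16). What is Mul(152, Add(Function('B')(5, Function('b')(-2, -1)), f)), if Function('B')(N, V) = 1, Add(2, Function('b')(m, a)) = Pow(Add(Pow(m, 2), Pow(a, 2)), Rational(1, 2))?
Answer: 152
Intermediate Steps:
f = 0
Function('b')(m, a) = Add(-2, Pow(Add(Pow(a, 2), Pow(m, 2)), Rational(1, 2))) (Function('b')(m, a) = Add(-2, Pow(Add(Pow(m, 2), Pow(a, 2)), Rational(1, 2))) = Add(-2, Pow(Add(Pow(a, 2), Pow(m, 2)), Rational(1, 2))))
Mul(152, Add(Function('B')(5, Function('b')(-2, -1)), f)) = Mul(152, Add(1, 0)) = Mul(152, 1) = 152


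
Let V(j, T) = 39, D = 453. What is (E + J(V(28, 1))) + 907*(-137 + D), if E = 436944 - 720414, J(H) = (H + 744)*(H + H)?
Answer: 64216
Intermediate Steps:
J(H) = 2*H*(744 + H) (J(H) = (744 + H)*(2*H) = 2*H*(744 + H))
E = -283470
(E + J(V(28, 1))) + 907*(-137 + D) = (-283470 + 2*39*(744 + 39)) + 907*(-137 + 453) = (-283470 + 2*39*783) + 907*316 = (-283470 + 61074) + 286612 = -222396 + 286612 = 64216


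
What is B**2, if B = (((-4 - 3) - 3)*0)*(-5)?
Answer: 0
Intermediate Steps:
B = 0 (B = ((-7 - 3)*0)*(-5) = -10*0*(-5) = 0*(-5) = 0)
B**2 = 0**2 = 0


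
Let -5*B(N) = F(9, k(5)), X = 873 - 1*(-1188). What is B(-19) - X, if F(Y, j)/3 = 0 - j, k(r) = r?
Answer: -2058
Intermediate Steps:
X = 2061 (X = 873 + 1188 = 2061)
F(Y, j) = -3*j (F(Y, j) = 3*(0 - j) = 3*(-j) = -3*j)
B(N) = 3 (B(N) = -(-3)*5/5 = -⅕*(-15) = 3)
B(-19) - X = 3 - 1*2061 = 3 - 2061 = -2058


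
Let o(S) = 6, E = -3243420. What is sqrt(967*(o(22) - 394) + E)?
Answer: 2*I*sqrt(904654) ≈ 1902.3*I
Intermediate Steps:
sqrt(967*(o(22) - 394) + E) = sqrt(967*(6 - 394) - 3243420) = sqrt(967*(-388) - 3243420) = sqrt(-375196 - 3243420) = sqrt(-3618616) = 2*I*sqrt(904654)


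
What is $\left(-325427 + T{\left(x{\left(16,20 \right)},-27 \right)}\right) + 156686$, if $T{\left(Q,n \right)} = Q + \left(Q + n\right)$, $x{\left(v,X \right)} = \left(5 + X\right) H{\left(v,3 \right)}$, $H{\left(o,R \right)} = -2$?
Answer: $-168868$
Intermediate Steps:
$x{\left(v,X \right)} = -10 - 2 X$ ($x{\left(v,X \right)} = \left(5 + X\right) \left(-2\right) = -10 - 2 X$)
$T{\left(Q,n \right)} = n + 2 Q$
$\left(-325427 + T{\left(x{\left(16,20 \right)},-27 \right)}\right) + 156686 = \left(-325427 + \left(-27 + 2 \left(-10 - 40\right)\right)\right) + 156686 = \left(-325427 + \left(-27 + 2 \left(-50\right)\right)\right) + 156686 = \left(-325427 - 127\right) + 156686 = -325554 + 156686 = -168868$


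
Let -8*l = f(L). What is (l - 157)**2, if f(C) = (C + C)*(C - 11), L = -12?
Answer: 51076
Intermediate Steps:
f(C) = 2*C*(-11 + C) (f(C) = (2*C)*(-11 + C) = 2*C*(-11 + C))
l = -69 (l = -(-12)*(-11 - 12)/4 = -(-12)*(-23)/4 = -1/8*552 = -69)
(l - 157)**2 = (-69 - 157)**2 = (-226)**2 = 51076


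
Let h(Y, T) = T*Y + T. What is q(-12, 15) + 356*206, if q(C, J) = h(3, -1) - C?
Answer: 73344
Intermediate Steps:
h(Y, T) = T + T*Y
q(C, J) = -4 - C (q(C, J) = -(1 + 3) - C = -1*4 - C = -4 - C)
q(-12, 15) + 356*206 = (-4 - 1*(-12)) + 356*206 = (-4 + 12) + 73336 = 8 + 73336 = 73344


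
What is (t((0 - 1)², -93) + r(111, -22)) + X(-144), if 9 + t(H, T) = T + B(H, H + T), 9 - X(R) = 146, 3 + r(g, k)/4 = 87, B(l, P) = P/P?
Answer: 98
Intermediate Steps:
B(l, P) = 1
r(g, k) = 336 (r(g, k) = -12 + 4*87 = -12 + 348 = 336)
X(R) = -137 (X(R) = 9 - 1*146 = 9 - 146 = -137)
t(H, T) = -8 + T (t(H, T) = -9 + (T + 1) = -9 + (1 + T) = -8 + T)
(t((0 - 1)², -93) + r(111, -22)) + X(-144) = ((-8 - 93) + 336) - 137 = (-101 + 336) - 137 = 235 - 137 = 98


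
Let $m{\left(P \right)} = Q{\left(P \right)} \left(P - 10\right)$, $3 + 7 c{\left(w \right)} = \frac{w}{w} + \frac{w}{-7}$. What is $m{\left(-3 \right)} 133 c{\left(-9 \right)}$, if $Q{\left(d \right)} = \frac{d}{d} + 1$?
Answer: $\frac{2470}{7} \approx 352.86$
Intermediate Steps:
$Q{\left(d \right)} = 2$ ($Q{\left(d \right)} = 1 + 1 = 2$)
$c{\left(w \right)} = - \frac{2}{7} - \frac{w}{49}$ ($c{\left(w \right)} = - \frac{3}{7} + \frac{\frac{w}{w} + \frac{w}{-7}}{7} = - \frac{3}{7} + \frac{1 + w \left(- \frac{1}{7}\right)}{7} = - \frac{3}{7} + \frac{1 - \frac{w}{7}}{7} = - \frac{3}{7} - \left(- \frac{1}{7} + \frac{w}{49}\right) = - \frac{2}{7} - \frac{w}{49}$)
$m{\left(P \right)} = -20 + 2 P$ ($m{\left(P \right)} = 2 \left(P - 10\right) = 2 \left(-10 + P\right) = -20 + 2 P$)
$m{\left(-3 \right)} 133 c{\left(-9 \right)} = \left(-20 + 2 \left(-3\right)\right) 133 \left(- \frac{2}{7} - - \frac{9}{49}\right) = \left(-20 - 6\right) 133 \left(- \frac{2}{7} + \frac{9}{49}\right) = \left(-26\right) 133 \left(- \frac{5}{49}\right) = \left(-3458\right) \left(- \frac{5}{49}\right) = \frac{2470}{7}$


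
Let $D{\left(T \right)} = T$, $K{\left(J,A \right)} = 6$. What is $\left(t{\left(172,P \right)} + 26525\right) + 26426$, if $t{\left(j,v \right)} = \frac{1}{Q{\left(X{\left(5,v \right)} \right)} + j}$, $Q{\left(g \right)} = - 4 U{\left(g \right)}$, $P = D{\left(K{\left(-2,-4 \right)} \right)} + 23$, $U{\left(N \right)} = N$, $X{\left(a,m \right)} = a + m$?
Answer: $\frac{1906237}{36} \approx 52951.0$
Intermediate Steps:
$P = 29$ ($P = 6 + 23 = 29$)
$Q{\left(g \right)} = - 4 g$
$t{\left(j,v \right)} = \frac{1}{-20 + j - 4 v}$ ($t{\left(j,v \right)} = \frac{1}{- 4 \left(5 + v\right) + j} = \frac{1}{\left(-20 - 4 v\right) + j} = \frac{1}{-20 + j - 4 v}$)
$\left(t{\left(172,P \right)} + 26525\right) + 26426 = \left(\frac{1}{-20 + 172 - 116} + 26525\right) + 26426 = \left(\frac{1}{36} + 26525\right) + 26426 = \frac{954901}{36} + 26426 = \frac{1906237}{36}$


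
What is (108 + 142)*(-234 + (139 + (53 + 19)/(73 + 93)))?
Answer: -1962250/83 ≈ -23642.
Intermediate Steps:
(108 + 142)*(-234 + (139 + (53 + 19)/(73 + 93))) = 250*(-234 + (139 + 72/166)) = 250*(-234 + (139 + 72*(1/166))) = 250*(-234 + (139 + 36/83)) = 250*(-234 + 11573/83) = 250*(-7849/83) = -1962250/83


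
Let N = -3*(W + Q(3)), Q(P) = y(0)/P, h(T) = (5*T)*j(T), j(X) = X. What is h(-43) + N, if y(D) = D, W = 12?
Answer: 9209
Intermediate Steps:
h(T) = 5*T² (h(T) = (5*T)*T = 5*T²)
Q(P) = 0 (Q(P) = 0/P = 0)
N = -36 (N = -3*(12 + 0) = -3*12 = -36)
h(-43) + N = 5*(-43)² - 36 = 5*1849 - 36 = 9245 - 36 = 9209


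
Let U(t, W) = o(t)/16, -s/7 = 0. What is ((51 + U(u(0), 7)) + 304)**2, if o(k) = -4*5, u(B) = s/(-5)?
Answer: 2002225/16 ≈ 1.2514e+5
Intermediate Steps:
s = 0 (s = -7*0 = 0)
u(B) = 0 (u(B) = 0/(-5) = 0*(-1/5) = 0)
o(k) = -20
U(t, W) = -5/4 (U(t, W) = -20/16 = -20*1/16 = -5/4)
((51 + U(u(0), 7)) + 304)**2 = ((51 - 5/4) + 304)**2 = (199/4 + 304)**2 = (1415/4)**2 = 2002225/16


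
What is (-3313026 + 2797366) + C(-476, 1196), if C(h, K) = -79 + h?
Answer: -516215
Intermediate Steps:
(-3313026 + 2797366) + C(-476, 1196) = (-3313026 + 2797366) + (-79 - 476) = -515660 - 555 = -516215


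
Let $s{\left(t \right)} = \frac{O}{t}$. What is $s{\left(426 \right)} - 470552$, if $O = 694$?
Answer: $- \frac{100227229}{213} \approx -4.7055 \cdot 10^{5}$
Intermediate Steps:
$s{\left(t \right)} = \frac{694}{t}$
$s{\left(426 \right)} - 470552 = \frac{694}{426} - 470552 = 694 \cdot \frac{1}{426} - 470552 = \frac{347}{213} - 470552 = - \frac{100227229}{213}$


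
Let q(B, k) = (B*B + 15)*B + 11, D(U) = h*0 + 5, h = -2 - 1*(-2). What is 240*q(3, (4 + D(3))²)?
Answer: 19920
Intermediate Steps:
h = 0 (h = -2 + 2 = 0)
D(U) = 5 (D(U) = 0*0 + 5 = 0 + 5 = 5)
q(B, k) = 11 + B*(15 + B²) (q(B, k) = (B² + 15)*B + 11 = (15 + B²)*B + 11 = B*(15 + B²) + 11 = 11 + B*(15 + B²))
240*q(3, (4 + D(3))²) = 240*(11 + 3³ + 15*3) = 240*(11 + 27 + 45) = 240*83 = 19920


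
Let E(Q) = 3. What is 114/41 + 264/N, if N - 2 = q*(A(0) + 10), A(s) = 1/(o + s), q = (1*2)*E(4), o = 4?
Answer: 36126/5207 ≈ 6.9380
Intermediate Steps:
q = 6 (q = (1*2)*3 = 2*3 = 6)
A(s) = 1/(4 + s)
N = 127/2 (N = 2 + 6*(1/(4 + 0) + 10) = 2 + 6*(1/4 + 10) = 2 + 6*(41/4) = 2 + 123/2 = 127/2 ≈ 63.500)
114/41 + 264/N = 114/41 + 264/(127/2) = 114*(1/41) + 264*(2/127) = 114/41 + 528/127 = 36126/5207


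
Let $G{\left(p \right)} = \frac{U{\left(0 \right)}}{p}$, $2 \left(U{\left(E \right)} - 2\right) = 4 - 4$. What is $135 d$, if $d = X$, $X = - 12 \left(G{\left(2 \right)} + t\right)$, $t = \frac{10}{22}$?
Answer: $- \frac{25920}{11} \approx -2356.4$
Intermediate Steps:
$U{\left(E \right)} = 2$ ($U{\left(E \right)} = 2 + \frac{4 - 4}{2} = 2 + \frac{1}{2} \cdot 0 = 2 + 0 = 2$)
$G{\left(p \right)} = \frac{2}{p}$
$t = \frac{5}{11}$ ($t = 10 \cdot \frac{1}{22} = \frac{5}{11} \approx 0.45455$)
$X = - \frac{192}{11}$ ($X = - 12 \left(\frac{2}{2} + \frac{5}{11}\right) = - 12 \left(2 \cdot \frac{1}{2} + \frac{5}{11}\right) = - 12 \left(1 + \frac{5}{11}\right) = \left(-12\right) \frac{16}{11} = - \frac{192}{11} \approx -17.455$)
$d = - \frac{192}{11} \approx -17.455$
$135 d = 135 \left(- \frac{192}{11}\right) = - \frac{25920}{11}$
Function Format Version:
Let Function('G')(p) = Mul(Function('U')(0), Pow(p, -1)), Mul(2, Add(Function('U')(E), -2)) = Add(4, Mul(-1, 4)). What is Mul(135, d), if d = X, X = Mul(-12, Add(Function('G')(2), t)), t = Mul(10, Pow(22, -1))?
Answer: Rational(-25920, 11) ≈ -2356.4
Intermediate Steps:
Function('U')(E) = 2 (Function('U')(E) = Add(2, Mul(Rational(1, 2), Add(4, Mul(-1, 4)))) = Add(2, Mul(Rational(1, 2), Add(4, -4))) = Add(2, Mul(Rational(1, 2), 0)) = Add(2, 0) = 2)
Function('G')(p) = Mul(2, Pow(p, -1))
t = Rational(5, 11) (t = Mul(10, Rational(1, 22)) = Rational(5, 11) ≈ 0.45455)
X = Rational(-192, 11) (X = Mul(-12, Add(Mul(2, Pow(2, -1)), Rational(5, 11))) = Mul(-12, Add(Mul(2, Rational(1, 2)), Rational(5, 11))) = Mul(-12, Add(1, Rational(5, 11))) = Mul(-12, Rational(16, 11)) = Rational(-192, 11) ≈ -17.455)
d = Rational(-192, 11) ≈ -17.455
Mul(135, d) = Mul(135, Rational(-192, 11)) = Rational(-25920, 11)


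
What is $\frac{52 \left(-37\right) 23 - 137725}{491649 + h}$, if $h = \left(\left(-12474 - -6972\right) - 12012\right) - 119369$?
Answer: $- \frac{181977}{354766} \approx -0.51295$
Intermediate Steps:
$h = -136883$ ($h = \left(\left(-12474 + 6972\right) - 12012\right) - 119369 = \left(-5502 - 12012\right) - 119369 = -17514 - 119369 = -136883$)
$\frac{52 \left(-37\right) 23 - 137725}{491649 + h} = \frac{52 \left(-37\right) 23 - 137725}{491649 - 136883} = \frac{\left(-1924\right) 23 - 137725}{354766} = \left(-44252 - 137725\right) \frac{1}{354766} = \left(-181977\right) \frac{1}{354766} = - \frac{181977}{354766}$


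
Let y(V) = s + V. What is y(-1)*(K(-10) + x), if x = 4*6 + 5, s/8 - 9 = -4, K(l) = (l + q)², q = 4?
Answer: 2535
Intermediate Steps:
K(l) = (4 + l)² (K(l) = (l + 4)² = (4 + l)²)
s = 40 (s = 72 + 8*(-4) = 72 - 32 = 40)
y(V) = 40 + V
x = 29 (x = 24 + 5 = 29)
y(-1)*(K(-10) + x) = (40 - 1)*((4 - 10)² + 29) = 39*((-6)² + 29) = 39*(36 + 29) = 39*65 = 2535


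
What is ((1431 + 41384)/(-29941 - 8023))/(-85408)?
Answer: 42815/3242429312 ≈ 1.3205e-5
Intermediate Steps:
((1431 + 41384)/(-29941 - 8023))/(-85408) = (42815/(-37964))*(-1/85408) = (42815*(-1/37964))*(-1/85408) = -42815/37964*(-1/85408) = 42815/3242429312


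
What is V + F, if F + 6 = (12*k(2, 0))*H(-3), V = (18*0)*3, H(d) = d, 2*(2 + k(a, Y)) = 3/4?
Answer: 105/2 ≈ 52.500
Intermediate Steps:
k(a, Y) = -13/8 (k(a, Y) = -2 + (3/4)/2 = -2 + (3*(1/4))/2 = -2 + (1/2)*(3/4) = -2 + 3/8 = -13/8)
V = 0 (V = 0*3 = 0)
F = 105/2 (F = -6 + (12*(-13/8))*(-3) = -6 - 39/2*(-3) = -6 + 117/2 = 105/2 ≈ 52.500)
V + F = 0 + 105/2 = 105/2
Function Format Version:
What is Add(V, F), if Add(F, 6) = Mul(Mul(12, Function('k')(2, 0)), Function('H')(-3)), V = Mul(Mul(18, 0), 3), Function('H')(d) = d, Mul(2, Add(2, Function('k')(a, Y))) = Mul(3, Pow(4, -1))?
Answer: Rational(105, 2) ≈ 52.500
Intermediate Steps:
Function('k')(a, Y) = Rational(-13, 8) (Function('k')(a, Y) = Add(-2, Mul(Rational(1, 2), Mul(3, Pow(4, -1)))) = Add(-2, Mul(Rational(1, 2), Mul(3, Rational(1, 4)))) = Add(-2, Mul(Rational(1, 2), Rational(3, 4))) = Add(-2, Rational(3, 8)) = Rational(-13, 8))
V = 0 (V = Mul(0, 3) = 0)
F = Rational(105, 2) (F = Add(-6, Mul(Mul(12, Rational(-13, 8)), -3)) = Add(-6, Mul(Rational(-39, 2), -3)) = Add(-6, Rational(117, 2)) = Rational(105, 2) ≈ 52.500)
Add(V, F) = Add(0, Rational(105, 2)) = Rational(105, 2)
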